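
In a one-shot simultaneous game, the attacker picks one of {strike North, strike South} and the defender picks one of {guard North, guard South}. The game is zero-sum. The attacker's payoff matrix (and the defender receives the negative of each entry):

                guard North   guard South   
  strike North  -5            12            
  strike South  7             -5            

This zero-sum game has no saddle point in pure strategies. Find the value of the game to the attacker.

v = 59/29

The defender's mix must leave the attacker indifferent between strike North and strike South.
  the attacker's expected payoff from strike North: q·(-5) + (1−q)·12 = -17q + 12
  the attacker's expected payoff from strike South: q·7 + (1−q)·(-5) = 12q - 5
  -17q + 12 = 12q - 5  ⇒  -29q = -17  ⇒  q = 17/29.
The value is the attacker's expected payoff against this mix (using strike North): (17/29)·(-5) + (12/29)·12 = 59/29.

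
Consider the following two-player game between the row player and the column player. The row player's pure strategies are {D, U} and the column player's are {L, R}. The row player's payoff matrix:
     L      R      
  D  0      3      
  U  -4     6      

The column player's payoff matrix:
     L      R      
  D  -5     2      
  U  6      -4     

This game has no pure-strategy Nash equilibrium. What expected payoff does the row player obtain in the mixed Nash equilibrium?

12/7

For the row player to be willing to mix, the row player must be indifferent between D and U, which pins down the column player's mix.
  the row player's payoff from D: q·0 + (1−q)·3 = -3q + 3
  the row player's payoff from U: q·(-4) + (1−q)·6 = -10q + 6
  -3q + 3 = -10q + 6  ⇒  7q = 3  ⇒  q = 3/7.
At equilibrium the row player is indifferent across rows, so the row player's payoff equals the payoff from D: (3/7)·0 + (4/7)·3 = 12/7.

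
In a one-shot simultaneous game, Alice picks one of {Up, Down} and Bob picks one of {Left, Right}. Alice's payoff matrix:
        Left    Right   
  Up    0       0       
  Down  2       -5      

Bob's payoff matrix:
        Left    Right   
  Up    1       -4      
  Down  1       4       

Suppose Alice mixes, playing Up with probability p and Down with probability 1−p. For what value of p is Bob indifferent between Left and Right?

For Bob to be willing to mix, Bob must be indifferent between Left and Right, which pins down Alice's mix.
  Bob's payoff to Left: p·1 + (1−p)·1 = 1
  Bob's payoff to Right: p·(-4) + (1−p)·4 = -8p + 4
  1 = -8p + 4  ⇒  8p = 3  ⇒  p = 3/8.

p = 3/8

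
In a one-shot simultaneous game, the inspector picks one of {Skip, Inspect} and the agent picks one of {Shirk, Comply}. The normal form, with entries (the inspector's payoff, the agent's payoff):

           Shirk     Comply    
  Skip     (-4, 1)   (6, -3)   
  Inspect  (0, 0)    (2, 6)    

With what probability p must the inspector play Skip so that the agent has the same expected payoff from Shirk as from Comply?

p = 3/5

In a mixed equilibrium the agent is indifferent between Shirk and Comply; this condition fixes p.
  the agent's payoff to Shirk: p·1 + (1−p)·0 = p
  the agent's payoff to Comply: p·(-3) + (1−p)·6 = -9p + 6
  p = -9p + 6  ⇒  10p = 6  ⇒  p = 3/5.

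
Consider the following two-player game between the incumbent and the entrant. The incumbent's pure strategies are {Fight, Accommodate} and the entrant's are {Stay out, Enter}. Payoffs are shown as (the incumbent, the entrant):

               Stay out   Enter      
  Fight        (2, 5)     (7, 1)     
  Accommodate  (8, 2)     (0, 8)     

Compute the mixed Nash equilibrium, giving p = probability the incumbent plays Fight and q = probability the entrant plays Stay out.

p = 3/5, q = 7/13

The incumbent's mix must leave the entrant indifferent between Stay out and Enter.
  the entrant's expected payoff from Stay out: p·5 + (1−p)·2 = 3p + 2
  the entrant's expected payoff from Enter: p·1 + (1−p)·8 = -7p + 8
  3p + 2 = -7p + 8  ⇒  10p = 6  ⇒  p = 3/5.
In a mixed equilibrium the incumbent is indifferent between Fight and Accommodate; this condition fixes q.
  the incumbent's expected payoff from Fight: q·2 + (1−q)·7 = -5q + 7
  the incumbent's expected payoff from Accommodate: q·8 + (1−q)·0 = 8q
  -5q + 7 = 8q  ⇒  -13q = -7  ⇒  q = 7/13.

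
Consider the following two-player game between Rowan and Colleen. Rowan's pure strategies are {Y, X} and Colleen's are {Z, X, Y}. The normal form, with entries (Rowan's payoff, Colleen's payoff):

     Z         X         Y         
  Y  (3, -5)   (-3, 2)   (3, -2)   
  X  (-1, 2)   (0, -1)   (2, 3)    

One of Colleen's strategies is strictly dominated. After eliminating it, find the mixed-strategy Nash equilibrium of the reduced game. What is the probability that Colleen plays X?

Colleen's strategy Z is strictly dominated by Y: -2 > -5 and 3 > 2. Eliminate Z.
Rowan's indifference between Y and X determines Colleen's mixing probability q:
  Rowan's payoff to Y: q·(-3) + (1−q)·3 = -6q + 3
  Rowan's payoff to X: q·0 + (1−q)·2 = -2q + 2
  -6q + 3 = -2q + 2  ⇒  -4q = -1  ⇒  q = 1/4.

q = 1/4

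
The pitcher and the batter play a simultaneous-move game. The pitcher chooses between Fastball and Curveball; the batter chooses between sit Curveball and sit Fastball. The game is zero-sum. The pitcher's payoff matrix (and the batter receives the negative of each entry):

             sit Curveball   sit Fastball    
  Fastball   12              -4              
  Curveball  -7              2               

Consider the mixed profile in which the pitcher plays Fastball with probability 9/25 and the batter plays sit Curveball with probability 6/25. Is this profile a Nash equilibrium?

Yes

Check the batter's indifference given the pitcher's mix p = 9/25:
  payoff from sit Curveball = 4/25; payoff from sit Fastball = 4/25 — equal.
Check the pitcher's indifference given the batter's mix q = 6/25:
  payoff from Fastball = -4/25; payoff from Curveball = -4/25 — equal.
Both players are indifferent, so neither can profitably deviate.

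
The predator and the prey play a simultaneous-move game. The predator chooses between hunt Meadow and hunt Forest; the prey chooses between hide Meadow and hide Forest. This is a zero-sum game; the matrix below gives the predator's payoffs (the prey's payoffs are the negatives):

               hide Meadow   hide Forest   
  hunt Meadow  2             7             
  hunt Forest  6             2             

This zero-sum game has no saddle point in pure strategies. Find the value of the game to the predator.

v = 38/9

The prey's mix must leave the predator indifferent between hunt Meadow and hunt Forest.
  the predator's payoff to hunt Meadow: q·2 + (1−q)·7 = -5q + 7
  the predator's payoff to hunt Forest: q·6 + (1−q)·2 = 4q + 2
  -5q + 7 = 4q + 2  ⇒  -9q = -5  ⇒  q = 5/9.
The value is the predator's expected payoff against this mix (using hunt Meadow): (5/9)·2 + (4/9)·7 = 38/9.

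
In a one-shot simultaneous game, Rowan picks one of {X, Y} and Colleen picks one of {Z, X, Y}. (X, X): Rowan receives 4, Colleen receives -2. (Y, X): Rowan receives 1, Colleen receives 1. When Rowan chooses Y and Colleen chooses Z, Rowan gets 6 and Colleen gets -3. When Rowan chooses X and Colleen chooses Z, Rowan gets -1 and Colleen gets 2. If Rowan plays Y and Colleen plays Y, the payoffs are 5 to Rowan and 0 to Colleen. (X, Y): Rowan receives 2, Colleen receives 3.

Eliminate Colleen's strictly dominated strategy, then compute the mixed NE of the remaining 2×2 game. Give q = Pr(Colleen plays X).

q = 1/2

Colleen's strategy Z is strictly dominated by Y: 3 > 2 and 0 > -3. Eliminate Z.
Rowan's indifference between X and Y determines Colleen's mixing probability q:
  Rowan's payoff from X: q·4 + (1−q)·2 = 2q + 2
  Rowan's payoff from Y: q·1 + (1−q)·5 = -4q + 5
  2q + 2 = -4q + 5  ⇒  6q = 3  ⇒  q = 1/2.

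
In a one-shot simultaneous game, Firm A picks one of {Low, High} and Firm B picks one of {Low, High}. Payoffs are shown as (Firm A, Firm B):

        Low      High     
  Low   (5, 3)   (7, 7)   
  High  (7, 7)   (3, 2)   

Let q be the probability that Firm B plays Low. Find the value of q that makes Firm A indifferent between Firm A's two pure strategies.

q = 2/3

Set Firm A's expected payoff from Low equal to that from High:
  Firm A's expected payoff from Low: q·5 + (1−q)·7 = -2q + 7
  Firm A's expected payoff from High: q·7 + (1−q)·3 = 4q + 3
  -2q + 7 = 4q + 3  ⇒  -6q = -4  ⇒  q = 2/3.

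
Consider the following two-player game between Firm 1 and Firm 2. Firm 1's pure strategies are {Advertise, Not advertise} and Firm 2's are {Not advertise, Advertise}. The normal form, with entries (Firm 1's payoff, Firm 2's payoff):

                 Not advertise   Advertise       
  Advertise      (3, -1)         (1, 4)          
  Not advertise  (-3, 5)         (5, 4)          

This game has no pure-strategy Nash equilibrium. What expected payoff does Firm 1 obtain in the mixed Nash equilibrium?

9/5

Firm 1's indifference between Advertise and Not advertise determines Firm 2's mixing probability q:
  Firm 1's expected payoff from Advertise: q·3 + (1−q)·1 = 2q + 1
  Firm 1's expected payoff from Not advertise: q·(-3) + (1−q)·5 = -8q + 5
  2q + 1 = -8q + 5  ⇒  10q = 4  ⇒  q = 2/5.
At equilibrium Firm 1 is indifferent across rows, so Firm 1's payoff equals the payoff from Advertise: (2/5)·3 + (3/5)·1 = 9/5.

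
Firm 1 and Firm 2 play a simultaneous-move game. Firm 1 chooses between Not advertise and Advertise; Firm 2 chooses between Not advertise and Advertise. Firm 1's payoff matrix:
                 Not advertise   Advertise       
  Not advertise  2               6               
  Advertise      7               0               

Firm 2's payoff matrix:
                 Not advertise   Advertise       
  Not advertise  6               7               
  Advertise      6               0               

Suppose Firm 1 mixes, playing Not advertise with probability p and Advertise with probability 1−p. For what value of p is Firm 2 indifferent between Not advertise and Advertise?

p = 6/7

Firm 1's mix must leave Firm 2 indifferent between Not advertise and Advertise.
  Firm 2's payoff to Not advertise: p·6 + (1−p)·6 = 6
  Firm 2's payoff to Advertise: p·7 + (1−p)·0 = 7p
  6 = 7p  ⇒  -7p = -6  ⇒  p = 6/7.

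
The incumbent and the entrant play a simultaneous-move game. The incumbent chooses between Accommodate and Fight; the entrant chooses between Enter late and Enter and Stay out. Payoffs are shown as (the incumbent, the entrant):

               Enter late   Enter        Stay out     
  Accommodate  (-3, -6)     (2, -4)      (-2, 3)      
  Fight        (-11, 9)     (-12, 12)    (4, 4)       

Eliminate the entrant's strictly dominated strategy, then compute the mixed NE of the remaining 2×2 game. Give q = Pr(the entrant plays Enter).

The entrant's strategy Enter late is strictly dominated by Enter: -4 > -6 and 12 > 9. Eliminate Enter late.
In a mixed equilibrium the incumbent is indifferent between Accommodate and Fight; this condition fixes q.
  the incumbent's payoff to Accommodate: q·2 + (1−q)·(-2) = 4q - 2
  the incumbent's payoff to Fight: q·(-12) + (1−q)·4 = -16q + 4
  4q - 2 = -16q + 4  ⇒  20q = 6  ⇒  q = 3/10.

q = 3/10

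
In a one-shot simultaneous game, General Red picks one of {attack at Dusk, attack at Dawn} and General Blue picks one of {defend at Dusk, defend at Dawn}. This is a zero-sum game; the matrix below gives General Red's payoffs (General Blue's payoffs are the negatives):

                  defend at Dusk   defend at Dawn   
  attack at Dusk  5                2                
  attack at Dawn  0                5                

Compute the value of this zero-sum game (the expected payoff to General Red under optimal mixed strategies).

General Blue's mix must leave General Red indifferent between attack at Dusk and attack at Dawn.
  General Red's payoff from attack at Dusk: q·5 + (1−q)·2 = 3q + 2
  General Red's payoff from attack at Dawn: q·0 + (1−q)·5 = -5q + 5
  3q + 2 = -5q + 5  ⇒  8q = 3  ⇒  q = 3/8.
The value is General Red's expected payoff against this mix (using attack at Dusk): (3/8)·5 + (5/8)·2 = 25/8.

v = 25/8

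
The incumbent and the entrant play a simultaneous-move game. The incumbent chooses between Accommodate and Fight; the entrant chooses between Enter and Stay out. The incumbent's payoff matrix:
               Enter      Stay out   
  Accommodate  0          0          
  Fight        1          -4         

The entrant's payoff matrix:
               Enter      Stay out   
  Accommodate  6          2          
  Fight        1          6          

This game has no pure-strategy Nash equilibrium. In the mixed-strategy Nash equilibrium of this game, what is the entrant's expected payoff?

34/9

The entrant's indifference between Enter and Stay out determines the incumbent's mixing probability p:
  the entrant's payoff from Enter: p·6 + (1−p)·1 = 5p + 1
  the entrant's payoff from Stay out: p·2 + (1−p)·6 = -4p + 6
  5p + 1 = -4p + 6  ⇒  9p = 5  ⇒  p = 5/9.
At equilibrium the entrant is indifferent across columns, so the entrant's payoff equals the payoff from Enter: (5/9)·6 + (4/9)·1 = 34/9.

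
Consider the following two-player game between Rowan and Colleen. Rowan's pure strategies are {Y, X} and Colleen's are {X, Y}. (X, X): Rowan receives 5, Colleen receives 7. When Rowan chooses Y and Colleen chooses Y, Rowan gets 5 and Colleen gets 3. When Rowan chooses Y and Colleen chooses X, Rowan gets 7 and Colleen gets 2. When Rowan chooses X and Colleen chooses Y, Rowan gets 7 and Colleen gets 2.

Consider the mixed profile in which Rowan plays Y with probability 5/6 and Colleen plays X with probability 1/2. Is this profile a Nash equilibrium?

Yes

Check Colleen's indifference given Rowan's mix p = 5/6:
  payoff from X = 17/6; payoff from Y = 17/6 — equal.
Check Rowan's indifference given Colleen's mix q = 1/2:
  payoff from Y = 6; payoff from X = 6 — equal.
Both players are indifferent, so neither can profitably deviate.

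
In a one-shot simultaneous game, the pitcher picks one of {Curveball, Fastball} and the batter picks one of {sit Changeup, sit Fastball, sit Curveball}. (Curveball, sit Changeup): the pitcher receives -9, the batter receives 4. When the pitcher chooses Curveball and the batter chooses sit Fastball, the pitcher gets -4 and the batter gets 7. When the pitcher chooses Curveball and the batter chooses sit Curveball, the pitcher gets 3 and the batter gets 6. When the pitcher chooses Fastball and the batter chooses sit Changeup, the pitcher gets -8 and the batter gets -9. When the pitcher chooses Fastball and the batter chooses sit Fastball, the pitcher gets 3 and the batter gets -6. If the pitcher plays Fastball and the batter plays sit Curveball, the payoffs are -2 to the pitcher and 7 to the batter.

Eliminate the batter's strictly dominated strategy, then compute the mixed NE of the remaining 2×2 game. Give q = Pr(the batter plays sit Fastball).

q = 5/12

The batter's strategy sit Changeup is strictly dominated by sit Fastball: 7 > 4 and -6 > -9. Eliminate sit Changeup.
The batter's mix must leave the pitcher indifferent between Curveball and Fastball.
  the pitcher's payoff to Curveball: q·(-4) + (1−q)·3 = -7q + 3
  the pitcher's payoff to Fastball: q·3 + (1−q)·(-2) = 5q - 2
  -7q + 3 = 5q - 2  ⇒  -12q = -5  ⇒  q = 5/12.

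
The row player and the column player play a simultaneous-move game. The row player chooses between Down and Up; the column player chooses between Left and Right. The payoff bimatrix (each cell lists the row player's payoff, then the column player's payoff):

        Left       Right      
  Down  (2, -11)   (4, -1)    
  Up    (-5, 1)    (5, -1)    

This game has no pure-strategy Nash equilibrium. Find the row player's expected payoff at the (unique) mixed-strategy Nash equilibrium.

15/4

For the row player to be willing to mix, the row player must be indifferent between Down and Up, which pins down the column player's mix.
  the row player's expected payoff from Down: q·2 + (1−q)·4 = -2q + 4
  the row player's expected payoff from Up: q·(-5) + (1−q)·5 = -10q + 5
  -2q + 4 = -10q + 5  ⇒  8q = 1  ⇒  q = 1/8.
At equilibrium the row player is indifferent across rows, so the row player's payoff equals the payoff from Down: (1/8)·2 + (7/8)·4 = 15/4.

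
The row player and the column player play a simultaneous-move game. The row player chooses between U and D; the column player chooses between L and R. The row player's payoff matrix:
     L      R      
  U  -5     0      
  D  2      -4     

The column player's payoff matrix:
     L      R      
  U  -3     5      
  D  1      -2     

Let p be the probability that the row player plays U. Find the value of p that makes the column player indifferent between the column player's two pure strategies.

p = 3/11

The column player's indifference between L and R determines the row player's mixing probability p:
  the column player's payoff to L: p·(-3) + (1−p)·1 = -4p + 1
  the column player's payoff to R: p·5 + (1−p)·(-2) = 7p - 2
  -4p + 1 = 7p - 2  ⇒  -11p = -3  ⇒  p = 3/11.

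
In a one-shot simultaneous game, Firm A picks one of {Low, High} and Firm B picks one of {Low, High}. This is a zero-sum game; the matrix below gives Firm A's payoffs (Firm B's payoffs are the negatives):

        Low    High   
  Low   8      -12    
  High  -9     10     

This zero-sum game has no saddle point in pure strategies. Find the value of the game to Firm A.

v = -28/39

Firm A's indifference between Low and High determines Firm B's mixing probability q:
  Firm A's payoff from Low: q·8 + (1−q)·(-12) = 20q - 12
  Firm A's payoff from High: q·(-9) + (1−q)·10 = -19q + 10
  20q - 12 = -19q + 10  ⇒  39q = 22  ⇒  q = 22/39.
The value is Firm A's expected payoff against this mix (using Low): (22/39)·8 + (17/39)·(-12) = -28/39.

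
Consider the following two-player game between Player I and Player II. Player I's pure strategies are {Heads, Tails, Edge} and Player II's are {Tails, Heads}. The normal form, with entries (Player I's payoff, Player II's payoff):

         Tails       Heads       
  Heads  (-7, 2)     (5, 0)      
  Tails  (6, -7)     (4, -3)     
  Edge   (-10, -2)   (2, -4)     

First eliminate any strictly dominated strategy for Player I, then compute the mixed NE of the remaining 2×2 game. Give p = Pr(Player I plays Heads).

p = 2/3

Player I's strategy Edge is strictly dominated by Heads: -7 > -10 and 5 > 2. Eliminate Edge.
Player I's mix must leave Player II indifferent between Tails and Heads.
  Player II's expected payoff from Tails: p·2 + (1−p)·(-7) = 9p - 7
  Player II's expected payoff from Heads: p·0 + (1−p)·(-3) = 3p - 3
  9p - 7 = 3p - 3  ⇒  6p = 4  ⇒  p = 2/3.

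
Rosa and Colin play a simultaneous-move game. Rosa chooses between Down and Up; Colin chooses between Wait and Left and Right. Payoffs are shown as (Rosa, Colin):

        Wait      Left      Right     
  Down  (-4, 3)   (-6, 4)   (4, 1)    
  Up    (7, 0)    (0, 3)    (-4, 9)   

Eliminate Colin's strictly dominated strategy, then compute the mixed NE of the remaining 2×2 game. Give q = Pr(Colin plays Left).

q = 4/7

Colin's strategy Wait is strictly dominated by Left: 4 > 3 and 3 > 0. Eliminate Wait.
Colin's mix must leave Rosa indifferent between Down and Up.
  Rosa's payoff to Down: q·(-6) + (1−q)·4 = -10q + 4
  Rosa's payoff to Up: q·0 + (1−q)·(-4) = 4q - 4
  -10q + 4 = 4q - 4  ⇒  -14q = -8  ⇒  q = 4/7.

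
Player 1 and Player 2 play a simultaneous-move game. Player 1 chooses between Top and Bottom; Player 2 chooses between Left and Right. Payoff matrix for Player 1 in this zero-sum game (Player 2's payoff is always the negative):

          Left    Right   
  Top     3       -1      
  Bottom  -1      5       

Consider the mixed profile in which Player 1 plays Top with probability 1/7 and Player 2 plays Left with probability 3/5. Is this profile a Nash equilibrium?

No

Given Player 1's mix p = 1/7, Player 2's payoff from Left is 3/7 but from Right is -29/7. Player 2 strictly prefers Left, so Player 2 would not mix.
So the proposed profile is not a Nash equilibrium.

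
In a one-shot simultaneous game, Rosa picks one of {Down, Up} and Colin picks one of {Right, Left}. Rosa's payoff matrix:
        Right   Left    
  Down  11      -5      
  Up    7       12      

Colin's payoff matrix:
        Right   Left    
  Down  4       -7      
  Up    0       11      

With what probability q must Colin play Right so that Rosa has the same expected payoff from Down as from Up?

q = 17/21

Colin's mix must leave Rosa indifferent between Down and Up.
  Rosa's payoff from Down: q·11 + (1−q)·(-5) = 16q - 5
  Rosa's payoff from Up: q·7 + (1−q)·12 = -5q + 12
  16q - 5 = -5q + 12  ⇒  21q = 17  ⇒  q = 17/21.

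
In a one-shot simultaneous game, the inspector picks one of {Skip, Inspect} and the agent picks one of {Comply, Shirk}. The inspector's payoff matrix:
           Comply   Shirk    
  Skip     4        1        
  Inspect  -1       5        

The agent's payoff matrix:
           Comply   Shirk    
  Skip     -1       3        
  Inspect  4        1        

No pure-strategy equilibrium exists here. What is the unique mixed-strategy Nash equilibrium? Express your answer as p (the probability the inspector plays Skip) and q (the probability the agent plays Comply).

For the agent to be willing to mix, the agent must be indifferent between Comply and Shirk, which pins down the inspector's mix.
  the agent's payoff to Comply: p·(-1) + (1−p)·4 = -5p + 4
  the agent's payoff to Shirk: p·3 + (1−p)·1 = 2p + 1
  -5p + 4 = 2p + 1  ⇒  -7p = -3  ⇒  p = 3/7.
The agent's mix must leave the inspector indifferent between Skip and Inspect.
  the inspector's payoff from Skip: q·4 + (1−q)·1 = 3q + 1
  the inspector's payoff from Inspect: q·(-1) + (1−q)·5 = -6q + 5
  3q + 1 = -6q + 5  ⇒  9q = 4  ⇒  q = 4/9.

p = 3/7, q = 4/9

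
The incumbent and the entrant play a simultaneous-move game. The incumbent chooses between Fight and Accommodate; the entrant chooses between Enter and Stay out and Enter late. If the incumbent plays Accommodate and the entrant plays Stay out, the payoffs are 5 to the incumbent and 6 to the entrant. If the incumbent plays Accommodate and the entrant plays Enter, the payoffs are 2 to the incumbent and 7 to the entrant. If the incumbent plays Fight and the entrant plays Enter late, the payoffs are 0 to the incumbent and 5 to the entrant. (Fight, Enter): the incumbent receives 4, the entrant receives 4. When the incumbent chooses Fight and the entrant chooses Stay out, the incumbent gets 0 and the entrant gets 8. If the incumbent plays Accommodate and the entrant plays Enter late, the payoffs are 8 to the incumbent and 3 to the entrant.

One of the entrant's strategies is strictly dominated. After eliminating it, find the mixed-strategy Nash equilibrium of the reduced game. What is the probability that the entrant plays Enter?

q = 5/7

The entrant's strategy Enter late is strictly dominated by Stay out: 8 > 5 and 6 > 3. Eliminate Enter late.
The incumbent's indifference between Fight and Accommodate determines the entrant's mixing probability q:
  the incumbent's expected payoff from Fight: q·4 + (1−q)·0 = 4q
  the incumbent's expected payoff from Accommodate: q·2 + (1−q)·5 = -3q + 5
  4q = -3q + 5  ⇒  7q = 5  ⇒  q = 5/7.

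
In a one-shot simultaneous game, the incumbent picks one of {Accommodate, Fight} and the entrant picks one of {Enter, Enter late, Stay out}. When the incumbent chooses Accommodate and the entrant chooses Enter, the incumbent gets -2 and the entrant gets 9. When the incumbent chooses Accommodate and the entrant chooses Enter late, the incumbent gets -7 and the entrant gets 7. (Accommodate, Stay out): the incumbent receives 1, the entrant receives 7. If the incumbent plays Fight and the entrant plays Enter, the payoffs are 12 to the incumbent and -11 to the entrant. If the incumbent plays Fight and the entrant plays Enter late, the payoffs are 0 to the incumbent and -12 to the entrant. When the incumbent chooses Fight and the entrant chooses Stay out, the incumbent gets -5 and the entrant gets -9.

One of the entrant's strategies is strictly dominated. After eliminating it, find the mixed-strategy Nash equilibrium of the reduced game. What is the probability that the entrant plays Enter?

The entrant's strategy Enter late is strictly dominated by Enter: 9 > 7 and -11 > -12. Eliminate Enter late.
In a mixed equilibrium the incumbent is indifferent between Accommodate and Fight; this condition fixes q.
  the incumbent's payoff to Accommodate: q·(-2) + (1−q)·1 = -3q + 1
  the incumbent's payoff to Fight: q·12 + (1−q)·(-5) = 17q - 5
  -3q + 1 = 17q - 5  ⇒  -20q = -6  ⇒  q = 3/10.

q = 3/10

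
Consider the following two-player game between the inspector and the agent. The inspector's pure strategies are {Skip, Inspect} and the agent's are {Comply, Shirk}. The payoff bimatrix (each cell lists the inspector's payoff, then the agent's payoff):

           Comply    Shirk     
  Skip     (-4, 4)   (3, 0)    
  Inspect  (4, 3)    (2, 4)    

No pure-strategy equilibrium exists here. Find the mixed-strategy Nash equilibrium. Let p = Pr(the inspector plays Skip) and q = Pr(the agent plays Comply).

For the agent to be willing to mix, the agent must be indifferent between Comply and Shirk, which pins down the inspector's mix.
  the agent's expected payoff from Comply: p·4 + (1−p)·3 = p + 3
  the agent's expected payoff from Shirk: p·0 + (1−p)·4 = -4p + 4
  p + 3 = -4p + 4  ⇒  5p = 1  ⇒  p = 1/5.
The agent's mix must leave the inspector indifferent between Skip and Inspect.
  the inspector's payoff from Skip: q·(-4) + (1−q)·3 = -7q + 3
  the inspector's payoff from Inspect: q·4 + (1−q)·2 = 2q + 2
  -7q + 3 = 2q + 2  ⇒  -9q = -1  ⇒  q = 1/9.

p = 1/5, q = 1/9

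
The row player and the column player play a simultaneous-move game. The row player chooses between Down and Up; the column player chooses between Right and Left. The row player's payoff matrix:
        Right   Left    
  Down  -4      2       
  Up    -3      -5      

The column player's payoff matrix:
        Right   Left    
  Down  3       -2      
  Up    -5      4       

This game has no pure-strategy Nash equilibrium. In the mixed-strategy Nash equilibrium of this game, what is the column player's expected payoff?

The row player's mix must leave the column player indifferent between Right and Left.
  the column player's payoff from Right: p·3 + (1−p)·(-5) = 8p - 5
  the column player's payoff from Left: p·(-2) + (1−p)·4 = -6p + 4
  8p - 5 = -6p + 4  ⇒  14p = 9  ⇒  p = 9/14.
At equilibrium the column player is indifferent across columns, so the column player's payoff equals the payoff from Right: (9/14)·3 + (5/14)·(-5) = 1/7.

1/7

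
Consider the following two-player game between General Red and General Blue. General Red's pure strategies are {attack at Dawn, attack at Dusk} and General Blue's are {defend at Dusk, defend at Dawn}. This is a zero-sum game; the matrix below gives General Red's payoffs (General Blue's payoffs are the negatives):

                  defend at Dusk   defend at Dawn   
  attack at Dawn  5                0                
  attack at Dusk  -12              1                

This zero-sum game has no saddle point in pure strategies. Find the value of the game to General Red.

v = 5/18

General Blue's mix must leave General Red indifferent between attack at Dawn and attack at Dusk.
  General Red's expected payoff from attack at Dawn: q·5 + (1−q)·0 = 5q
  General Red's expected payoff from attack at Dusk: q·(-12) + (1−q)·1 = -13q + 1
  5q = -13q + 1  ⇒  18q = 1  ⇒  q = 1/18.
The value is General Red's expected payoff against this mix (using attack at Dawn): (1/18)·5 + (17/18)·0 = 5/18.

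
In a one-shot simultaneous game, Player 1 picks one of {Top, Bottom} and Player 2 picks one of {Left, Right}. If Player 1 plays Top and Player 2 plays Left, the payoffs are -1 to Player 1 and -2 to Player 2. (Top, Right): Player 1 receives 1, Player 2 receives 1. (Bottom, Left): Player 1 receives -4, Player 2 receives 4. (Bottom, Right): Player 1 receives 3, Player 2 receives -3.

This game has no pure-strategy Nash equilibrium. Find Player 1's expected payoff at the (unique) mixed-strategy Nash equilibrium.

1/5

In a mixed equilibrium Player 1 is indifferent between Top and Bottom; this condition fixes q.
  Player 1's payoff to Top: q·(-1) + (1−q)·1 = -2q + 1
  Player 1's payoff to Bottom: q·(-4) + (1−q)·3 = -7q + 3
  -2q + 1 = -7q + 3  ⇒  5q = 2  ⇒  q = 2/5.
At equilibrium Player 1 is indifferent across rows, so Player 1's payoff equals the payoff from Top: (2/5)·(-1) + (3/5)·1 = 1/5.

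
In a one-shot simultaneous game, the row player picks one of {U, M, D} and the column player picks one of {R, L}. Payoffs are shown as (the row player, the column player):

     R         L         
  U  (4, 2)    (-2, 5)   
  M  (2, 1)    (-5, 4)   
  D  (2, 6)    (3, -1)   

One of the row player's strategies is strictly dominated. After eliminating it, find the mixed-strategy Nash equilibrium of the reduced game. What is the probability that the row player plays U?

The row player's strategy M is strictly dominated by U: 4 > 2 and -2 > -5. Eliminate M.
In a mixed equilibrium the column player is indifferent between R and L; this condition fixes p.
  the column player's expected payoff from R: p·2 + (1−p)·6 = -4p + 6
  the column player's expected payoff from L: p·5 + (1−p)·(-1) = 6p - 1
  -4p + 6 = 6p - 1  ⇒  -10p = -7  ⇒  p = 7/10.

p = 7/10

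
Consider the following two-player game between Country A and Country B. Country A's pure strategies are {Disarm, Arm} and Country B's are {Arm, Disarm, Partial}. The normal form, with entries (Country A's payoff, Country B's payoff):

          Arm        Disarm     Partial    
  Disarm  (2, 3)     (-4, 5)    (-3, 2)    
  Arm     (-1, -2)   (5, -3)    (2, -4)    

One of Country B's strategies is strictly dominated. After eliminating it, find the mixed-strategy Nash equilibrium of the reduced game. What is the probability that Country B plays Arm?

Country B's strategy Partial is strictly dominated by Disarm: 5 > 2 and -3 > -4. Eliminate Partial.
In a mixed equilibrium Country A is indifferent between Disarm and Arm; this condition fixes q.
  Country A's payoff from Disarm: q·2 + (1−q)·(-4) = 6q - 4
  Country A's payoff from Arm: q·(-1) + (1−q)·5 = -6q + 5
  6q - 4 = -6q + 5  ⇒  12q = 9  ⇒  q = 3/4.

q = 3/4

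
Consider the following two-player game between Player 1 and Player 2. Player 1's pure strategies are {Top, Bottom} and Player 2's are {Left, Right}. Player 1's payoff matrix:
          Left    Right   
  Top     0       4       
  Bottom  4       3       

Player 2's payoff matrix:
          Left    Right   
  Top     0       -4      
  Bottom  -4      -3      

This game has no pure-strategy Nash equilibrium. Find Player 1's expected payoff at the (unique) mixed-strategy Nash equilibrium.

Set Player 1's expected payoff from Top equal to that from Bottom:
  Player 1's payoff to Top: q·0 + (1−q)·4 = -4q + 4
  Player 1's payoff to Bottom: q·4 + (1−q)·3 = q + 3
  -4q + 4 = q + 3  ⇒  -5q = -1  ⇒  q = 1/5.
At equilibrium Player 1 is indifferent across rows, so Player 1's payoff equals the payoff from Top: (1/5)·0 + (4/5)·4 = 16/5.

16/5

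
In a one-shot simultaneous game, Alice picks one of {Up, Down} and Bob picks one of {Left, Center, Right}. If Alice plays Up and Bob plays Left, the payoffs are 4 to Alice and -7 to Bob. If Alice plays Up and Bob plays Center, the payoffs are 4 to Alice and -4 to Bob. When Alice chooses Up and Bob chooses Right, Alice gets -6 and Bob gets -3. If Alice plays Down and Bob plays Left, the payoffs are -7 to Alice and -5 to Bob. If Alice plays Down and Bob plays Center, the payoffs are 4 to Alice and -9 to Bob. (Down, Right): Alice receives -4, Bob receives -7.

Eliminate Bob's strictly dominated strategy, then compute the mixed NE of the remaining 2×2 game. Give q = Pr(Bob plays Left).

Bob's strategy Center is strictly dominated by Right: -3 > -4 and -7 > -9. Eliminate Center.
Alice's indifference between Up and Down determines Bob's mixing probability q:
  Alice's payoff from Up: q·4 + (1−q)·(-6) = 10q - 6
  Alice's payoff from Down: q·(-7) + (1−q)·(-4) = -3q - 4
  10q - 6 = -3q - 4  ⇒  13q = 2  ⇒  q = 2/13.

q = 2/13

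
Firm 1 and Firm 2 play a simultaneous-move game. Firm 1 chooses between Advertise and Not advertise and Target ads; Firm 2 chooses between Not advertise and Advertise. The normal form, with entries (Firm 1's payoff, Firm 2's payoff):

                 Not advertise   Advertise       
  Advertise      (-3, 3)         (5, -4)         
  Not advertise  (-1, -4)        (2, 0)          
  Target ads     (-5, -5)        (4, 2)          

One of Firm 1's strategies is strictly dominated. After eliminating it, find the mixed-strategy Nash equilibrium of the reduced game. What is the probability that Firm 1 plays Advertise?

Firm 1's strategy Target ads is strictly dominated by Advertise: -3 > -5 and 5 > 4. Eliminate Target ads.
For Firm 2 to be willing to mix, Firm 2 must be indifferent between Not advertise and Advertise, which pins down Firm 1's mix.
  Firm 2's expected payoff from Not advertise: p·3 + (1−p)·(-4) = 7p - 4
  Firm 2's expected payoff from Advertise: p·(-4) + (1−p)·0 = -4p
  7p - 4 = -4p  ⇒  11p = 4  ⇒  p = 4/11.

p = 4/11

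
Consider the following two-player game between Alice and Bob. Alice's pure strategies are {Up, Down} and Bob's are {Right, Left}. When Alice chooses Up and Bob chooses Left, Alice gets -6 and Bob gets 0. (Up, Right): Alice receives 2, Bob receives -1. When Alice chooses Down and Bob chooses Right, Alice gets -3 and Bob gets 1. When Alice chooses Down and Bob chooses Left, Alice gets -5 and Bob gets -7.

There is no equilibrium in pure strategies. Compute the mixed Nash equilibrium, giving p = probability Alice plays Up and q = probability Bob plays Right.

Alice's mix must leave Bob indifferent between Right and Left.
  Bob's payoff to Right: p·(-1) + (1−p)·1 = -2p + 1
  Bob's payoff to Left: p·0 + (1−p)·(-7) = 7p - 7
  -2p + 1 = 7p - 7  ⇒  -9p = -8  ⇒  p = 8/9.
For Alice to be willing to mix, Alice must be indifferent between Up and Down, which pins down Bob's mix.
  Alice's payoff from Up: q·2 + (1−q)·(-6) = 8q - 6
  Alice's payoff from Down: q·(-3) + (1−q)·(-5) = 2q - 5
  8q - 6 = 2q - 5  ⇒  6q = 1  ⇒  q = 1/6.

p = 8/9, q = 1/6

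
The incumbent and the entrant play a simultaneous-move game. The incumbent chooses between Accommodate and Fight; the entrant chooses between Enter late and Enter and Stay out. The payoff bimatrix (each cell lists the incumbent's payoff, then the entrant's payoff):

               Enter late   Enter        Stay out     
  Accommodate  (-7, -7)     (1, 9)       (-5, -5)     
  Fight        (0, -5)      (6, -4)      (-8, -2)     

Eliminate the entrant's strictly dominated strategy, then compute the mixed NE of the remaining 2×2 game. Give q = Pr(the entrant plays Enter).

q = 3/8

The entrant's strategy Enter late is strictly dominated by Stay out: -5 > -7 and -2 > -5. Eliminate Enter late.
The incumbent's indifference between Accommodate and Fight determines the entrant's mixing probability q:
  the incumbent's payoff from Accommodate: q·1 + (1−q)·(-5) = 6q - 5
  the incumbent's payoff from Fight: q·6 + (1−q)·(-8) = 14q - 8
  6q - 5 = 14q - 8  ⇒  -8q = -3  ⇒  q = 3/8.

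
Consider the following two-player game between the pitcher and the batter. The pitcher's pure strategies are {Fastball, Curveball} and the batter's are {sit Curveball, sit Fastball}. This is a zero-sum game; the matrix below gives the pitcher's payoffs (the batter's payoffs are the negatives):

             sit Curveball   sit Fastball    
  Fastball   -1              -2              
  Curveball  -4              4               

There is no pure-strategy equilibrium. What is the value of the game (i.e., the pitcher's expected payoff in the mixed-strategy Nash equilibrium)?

Set the pitcher's expected payoff from Fastball equal to that from Curveball:
  the pitcher's payoff from Fastball: q·(-1) + (1−q)·(-2) = q - 2
  the pitcher's payoff from Curveball: q·(-4) + (1−q)·4 = -8q + 4
  q - 2 = -8q + 4  ⇒  9q = 6  ⇒  q = 2/3.
The value is the pitcher's expected payoff against this mix (using Fastball): (2/3)·(-1) + (1/3)·(-2) = -4/3.

v = -4/3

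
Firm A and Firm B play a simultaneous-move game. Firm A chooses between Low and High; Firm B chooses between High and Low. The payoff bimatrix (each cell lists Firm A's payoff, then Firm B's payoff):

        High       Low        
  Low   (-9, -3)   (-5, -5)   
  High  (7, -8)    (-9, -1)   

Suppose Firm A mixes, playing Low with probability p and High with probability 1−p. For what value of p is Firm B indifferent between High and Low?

Set Firm B's expected payoff from High equal to that from Low:
  Firm B's expected payoff from High: p·(-3) + (1−p)·(-8) = 5p - 8
  Firm B's expected payoff from Low: p·(-5) + (1−p)·(-1) = -4p - 1
  5p - 8 = -4p - 1  ⇒  9p = 7  ⇒  p = 7/9.

p = 7/9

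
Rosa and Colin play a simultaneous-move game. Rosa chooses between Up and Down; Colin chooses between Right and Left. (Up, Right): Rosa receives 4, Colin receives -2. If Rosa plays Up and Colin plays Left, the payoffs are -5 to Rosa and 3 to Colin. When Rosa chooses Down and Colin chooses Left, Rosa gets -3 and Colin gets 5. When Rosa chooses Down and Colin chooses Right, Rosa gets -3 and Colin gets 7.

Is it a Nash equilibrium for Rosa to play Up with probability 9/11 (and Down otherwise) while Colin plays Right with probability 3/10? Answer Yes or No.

Given Rosa's mix p = 9/11, Colin's payoff from Right is -4/11 but from Left is 37/11. Colin strictly prefers Left, so Colin would not mix.
So the proposed profile is not a Nash equilibrium.

No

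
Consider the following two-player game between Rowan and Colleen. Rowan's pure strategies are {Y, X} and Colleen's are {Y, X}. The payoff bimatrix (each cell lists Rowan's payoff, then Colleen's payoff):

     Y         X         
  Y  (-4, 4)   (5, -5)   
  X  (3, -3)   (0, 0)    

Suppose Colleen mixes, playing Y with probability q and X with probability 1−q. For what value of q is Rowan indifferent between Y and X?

Set Rowan's expected payoff from Y equal to that from X:
  Rowan's expected payoff from Y: q·(-4) + (1−q)·5 = -9q + 5
  Rowan's expected payoff from X: q·3 + (1−q)·0 = 3q
  -9q + 5 = 3q  ⇒  -12q = -5  ⇒  q = 5/12.

q = 5/12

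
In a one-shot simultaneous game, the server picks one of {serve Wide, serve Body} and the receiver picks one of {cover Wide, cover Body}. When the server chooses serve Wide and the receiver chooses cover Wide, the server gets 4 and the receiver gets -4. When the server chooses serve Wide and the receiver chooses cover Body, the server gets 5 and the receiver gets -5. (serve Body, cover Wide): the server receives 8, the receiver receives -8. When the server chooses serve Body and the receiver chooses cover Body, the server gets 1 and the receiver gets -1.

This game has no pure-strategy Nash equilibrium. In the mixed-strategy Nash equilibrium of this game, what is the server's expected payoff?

The receiver's mix must leave the server indifferent between serve Wide and serve Body.
  the server's payoff from serve Wide: q·4 + (1−q)·5 = -q + 5
  the server's payoff from serve Body: q·8 + (1−q)·1 = 7q + 1
  -q + 5 = 7q + 1  ⇒  -8q = -4  ⇒  q = 1/2.
At equilibrium the server is indifferent across rows, so the server's payoff equals the payoff from serve Wide: (1/2)·4 + (1/2)·5 = 9/2.

9/2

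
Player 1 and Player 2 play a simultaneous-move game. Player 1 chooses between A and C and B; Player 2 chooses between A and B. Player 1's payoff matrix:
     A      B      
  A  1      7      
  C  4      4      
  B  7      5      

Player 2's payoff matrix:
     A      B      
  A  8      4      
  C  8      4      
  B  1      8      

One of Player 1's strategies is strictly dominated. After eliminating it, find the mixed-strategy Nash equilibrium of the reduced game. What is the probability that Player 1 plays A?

p = 7/11

Player 1's strategy C is strictly dominated by B: 7 > 4 and 5 > 4. Eliminate C.
In a mixed equilibrium Player 2 is indifferent between A and B; this condition fixes p.
  Player 2's payoff from A: p·8 + (1−p)·1 = 7p + 1
  Player 2's payoff from B: p·4 + (1−p)·8 = -4p + 8
  7p + 1 = -4p + 8  ⇒  11p = 7  ⇒  p = 7/11.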